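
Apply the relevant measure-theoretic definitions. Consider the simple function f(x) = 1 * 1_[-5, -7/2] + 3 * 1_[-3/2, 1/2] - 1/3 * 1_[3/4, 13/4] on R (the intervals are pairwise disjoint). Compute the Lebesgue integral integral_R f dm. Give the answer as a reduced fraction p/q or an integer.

For a simple function f = sum_i c_i * 1_{A_i} with disjoint A_i,
  integral f dm = sum_i c_i * m(A_i).
Lengths of the A_i:
  m(A_1) = -7/2 - (-5) = 3/2.
  m(A_2) = 1/2 - (-3/2) = 2.
  m(A_3) = 13/4 - 3/4 = 5/2.
Contributions c_i * m(A_i):
  (1) * (3/2) = 3/2.
  (3) * (2) = 6.
  (-1/3) * (5/2) = -5/6.
Total: 3/2 + 6 - 5/6 = 20/3.

20/3


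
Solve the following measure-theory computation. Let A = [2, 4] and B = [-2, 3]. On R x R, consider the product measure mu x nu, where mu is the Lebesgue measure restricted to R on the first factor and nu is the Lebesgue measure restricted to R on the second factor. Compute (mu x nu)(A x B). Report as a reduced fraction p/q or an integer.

For a measurable rectangle A x B, the product measure satisfies
  (mu x nu)(A x B) = mu(A) * nu(B).
  mu(A) = 2.
  nu(B) = 5.
  (mu x nu)(A x B) = 2 * 5 = 10.

10


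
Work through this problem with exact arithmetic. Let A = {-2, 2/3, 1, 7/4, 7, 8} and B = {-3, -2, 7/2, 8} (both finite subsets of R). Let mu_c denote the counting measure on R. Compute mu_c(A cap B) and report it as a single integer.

Counting measure on a finite set equals cardinality. mu_c(A cap B) = |A cap B| (elements appearing in both).
Enumerating the elements of A that also lie in B gives 2 element(s).
So mu_c(A cap B) = 2.

2


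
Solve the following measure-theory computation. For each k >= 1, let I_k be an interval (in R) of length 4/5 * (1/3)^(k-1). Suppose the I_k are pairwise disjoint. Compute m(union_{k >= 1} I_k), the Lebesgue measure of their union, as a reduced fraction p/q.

By countable additivity of the Lebesgue measure on pairwise disjoint measurable sets,
  m(union_{k >= 1} I_k) = sum_{k >= 1} m(I_k) = sum_{k >= 1} a * r^(k-1),
  with a = 4/5 and r = 1/3.
Since 0 < r = 1/3 < 1, the geometric series converges:
  sum_{k >= 1} a * r^(k-1) = a / (1 - r).
  = 4/5 / (1 - 1/3)
  = 4/5 / (2/3)
  = 6/5.

6/5


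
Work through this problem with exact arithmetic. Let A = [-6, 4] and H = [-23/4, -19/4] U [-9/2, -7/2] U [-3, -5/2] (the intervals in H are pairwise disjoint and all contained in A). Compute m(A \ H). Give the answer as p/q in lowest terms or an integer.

The ambient interval has length m(A) = 4 - (-6) = 10.
Since the holes are disjoint and sit inside A, by finite additivity
  m(H) = sum_i (b_i - a_i), and m(A \ H) = m(A) - m(H).
Computing the hole measures:
  m(H_1) = -19/4 - (-23/4) = 1.
  m(H_2) = -7/2 - (-9/2) = 1.
  m(H_3) = -5/2 - (-3) = 1/2.
Summed: m(H) = 1 + 1 + 1/2 = 5/2.
So m(A \ H) = 10 - 5/2 = 15/2.

15/2


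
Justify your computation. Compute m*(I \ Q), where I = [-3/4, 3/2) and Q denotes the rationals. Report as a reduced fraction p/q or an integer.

The interval I = [-3/4, 3/2) has m(I) = 3/2 - (-3/4) = 9/4 (endpoints are measure-zero, so open/closed/half-open agree). Write I = (I cap Q) u (I \ Q). The rationals in I are countable, so m*(I cap Q) = 0 (cover each rational by intervals whose total length is arbitrarily small). By countable subadditivity m*(I) <= m*(I cap Q) + m*(I \ Q), hence m*(I \ Q) >= m(I) = 9/4. The reverse inequality m*(I \ Q) <= m*(I) = 9/4 is trivial since (I \ Q) is a subset of I. Therefore m*(I \ Q) = 9/4.

9/4


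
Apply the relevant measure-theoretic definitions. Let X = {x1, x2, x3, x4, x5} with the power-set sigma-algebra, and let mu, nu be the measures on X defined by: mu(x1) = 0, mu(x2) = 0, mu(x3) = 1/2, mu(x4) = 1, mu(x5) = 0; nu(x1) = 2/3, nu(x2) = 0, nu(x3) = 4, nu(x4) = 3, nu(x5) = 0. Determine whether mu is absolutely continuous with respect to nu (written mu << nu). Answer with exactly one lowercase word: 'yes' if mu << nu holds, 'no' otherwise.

mu << nu means: every nu-null measurable set is also mu-null; equivalently, for every atom x, if nu({x}) = 0 then mu({x}) = 0.
Checking each atom:
  x1: nu = 2/3 > 0 -> no constraint.
  x2: nu = 0, mu = 0 -> consistent with mu << nu.
  x3: nu = 4 > 0 -> no constraint.
  x4: nu = 3 > 0 -> no constraint.
  x5: nu = 0, mu = 0 -> consistent with mu << nu.
No atom violates the condition. Therefore mu << nu.

yes


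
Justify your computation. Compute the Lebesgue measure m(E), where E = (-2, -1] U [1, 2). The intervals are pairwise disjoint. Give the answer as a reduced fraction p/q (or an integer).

For pairwise disjoint intervals, m(union_i I_i) = sum_i m(I_i),
and m is invariant under swapping open/closed endpoints (single points have measure 0).
So m(E) = sum_i (b_i - a_i).
  I_1 has length -1 - (-2) = 1.
  I_2 has length 2 - 1 = 1.
Summing:
  m(E) = 1 + 1 = 2.

2


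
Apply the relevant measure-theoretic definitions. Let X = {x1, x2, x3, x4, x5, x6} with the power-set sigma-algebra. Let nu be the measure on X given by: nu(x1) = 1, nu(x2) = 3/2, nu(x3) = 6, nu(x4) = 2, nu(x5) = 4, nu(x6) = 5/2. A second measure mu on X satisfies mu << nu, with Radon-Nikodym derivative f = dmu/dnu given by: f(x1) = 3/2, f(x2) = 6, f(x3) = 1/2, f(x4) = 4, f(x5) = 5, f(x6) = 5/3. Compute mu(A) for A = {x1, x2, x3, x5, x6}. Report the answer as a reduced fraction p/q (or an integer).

By the defining property of the Radon-Nikodym derivative, for every measurable set A,
  mu(A) = integral_A f dnu.
Since nu is a discrete measure concentrated on the atoms of X, the integral over A reduces to the sum
  mu(A) = sum_{x in A} f(x) * nu({x}).
Computing each term:
  x1: f(x1) * nu(x1) = 3/2 * 1 = 3/2.
  x2: f(x2) * nu(x2) = 6 * 3/2 = 9.
  x3: f(x3) * nu(x3) = 1/2 * 6 = 3.
  x5: f(x5) * nu(x5) = 5 * 4 = 20.
  x6: f(x6) * nu(x6) = 5/3 * 5/2 = 25/6.
Summing: mu(A) = 3/2 + 9 + 3 + 20 + 25/6 = 113/3.

113/3


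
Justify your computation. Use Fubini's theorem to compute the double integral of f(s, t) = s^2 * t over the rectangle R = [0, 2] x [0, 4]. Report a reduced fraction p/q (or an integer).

f(s, t) is a tensor product of a function of s and a function of t, and both factors are bounded continuous (hence Lebesgue integrable) on the rectangle, so Fubini's theorem applies:
  integral_R f d(m x m) = (integral_a1^b1 s^2 ds) * (integral_a2^b2 t dt).
Inner integral in s: integral_{0}^{2} s^2 ds = (2^3 - 0^3)/3
  = 8/3.
Inner integral in t: integral_{0}^{4} t dt = (4^2 - 0^2)/2
  = 8.
Product: (8/3) * (8) = 64/3.

64/3


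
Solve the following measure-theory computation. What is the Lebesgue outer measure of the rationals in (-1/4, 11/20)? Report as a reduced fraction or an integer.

E = Q cap (-1/4, 11/20) is a subset of Q, which is countable. Enumerate Q = {q_1, q_2, ...}; for any eps > 0, cover q_k by the open interval (q_k - eps/2^(k+1), q_k + eps/2^(k+1)), of length eps/2^k. The total cover length is sum_{k>=1} eps/2^k = eps. Hence m*(E) <= m*(Q) <= eps for every eps > 0, and since outer measure is non-negative, m*(E) = 0.

0


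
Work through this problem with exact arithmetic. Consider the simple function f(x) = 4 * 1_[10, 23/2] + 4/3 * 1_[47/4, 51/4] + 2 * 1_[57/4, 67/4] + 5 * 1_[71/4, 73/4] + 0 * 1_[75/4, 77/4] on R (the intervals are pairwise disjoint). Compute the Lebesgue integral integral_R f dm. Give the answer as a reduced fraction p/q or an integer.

For a simple function f = sum_i c_i * 1_{A_i} with disjoint A_i,
  integral f dm = sum_i c_i * m(A_i).
Lengths of the A_i:
  m(A_1) = 23/2 - 10 = 3/2.
  m(A_2) = 51/4 - 47/4 = 1.
  m(A_3) = 67/4 - 57/4 = 5/2.
  m(A_4) = 73/4 - 71/4 = 1/2.
  m(A_5) = 77/4 - 75/4 = 1/2.
Contributions c_i * m(A_i):
  (4) * (3/2) = 6.
  (4/3) * (1) = 4/3.
  (2) * (5/2) = 5.
  (5) * (1/2) = 5/2.
  (0) * (1/2) = 0.
Total: 6 + 4/3 + 5 + 5/2 + 0 = 89/6.

89/6


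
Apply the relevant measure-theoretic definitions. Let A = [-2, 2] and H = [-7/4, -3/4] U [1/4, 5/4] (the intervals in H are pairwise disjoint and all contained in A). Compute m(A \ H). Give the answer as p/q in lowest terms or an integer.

The ambient interval has length m(A) = 2 - (-2) = 4.
Since the holes are disjoint and sit inside A, by finite additivity
  m(H) = sum_i (b_i - a_i), and m(A \ H) = m(A) - m(H).
Computing the hole measures:
  m(H_1) = -3/4 - (-7/4) = 1.
  m(H_2) = 5/4 - 1/4 = 1.
Summed: m(H) = 1 + 1 = 2.
So m(A \ H) = 4 - 2 = 2.

2


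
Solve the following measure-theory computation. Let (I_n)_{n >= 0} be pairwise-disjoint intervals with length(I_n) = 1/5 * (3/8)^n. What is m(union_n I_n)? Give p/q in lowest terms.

By countable additivity of the Lebesgue measure on pairwise disjoint measurable sets,
  m(union_{n >= 0} I_n) = sum_{n >= 0} m(I_n) = sum_{n >= 0} a * r^n,
  with a = 1/5 and r = 3/8.
Since 0 < r = 3/8 < 1, the geometric series converges:
  sum_{n >= 0} a * r^n = a / (1 - r).
  = 1/5 / (1 - 3/8)
  = 1/5 / (5/8)
  = 8/25.

8/25


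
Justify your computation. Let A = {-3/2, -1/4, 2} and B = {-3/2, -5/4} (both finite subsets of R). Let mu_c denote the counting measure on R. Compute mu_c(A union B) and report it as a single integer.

Counting measure on a finite set equals cardinality. By inclusion-exclusion, |A union B| = |A| + |B| - |A cap B|.
|A| = 3, |B| = 2, |A cap B| = 1.
So mu_c(A union B) = 3 + 2 - 1 = 4.

4


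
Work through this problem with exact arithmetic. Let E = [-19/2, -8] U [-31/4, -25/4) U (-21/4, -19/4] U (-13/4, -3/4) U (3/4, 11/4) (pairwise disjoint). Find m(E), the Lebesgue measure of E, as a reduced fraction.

For pairwise disjoint intervals, m(union_i I_i) = sum_i m(I_i),
and m is invariant under swapping open/closed endpoints (single points have measure 0).
So m(E) = sum_i (b_i - a_i).
  I_1 has length -8 - (-19/2) = 3/2.
  I_2 has length -25/4 - (-31/4) = 3/2.
  I_3 has length -19/4 - (-21/4) = 1/2.
  I_4 has length -3/4 - (-13/4) = 5/2.
  I_5 has length 11/4 - 3/4 = 2.
Summing:
  m(E) = 3/2 + 3/2 + 1/2 + 5/2 + 2 = 8.

8


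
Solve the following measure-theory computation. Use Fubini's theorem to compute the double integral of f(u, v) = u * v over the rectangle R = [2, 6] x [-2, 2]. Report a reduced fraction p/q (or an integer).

f(u, v) is a tensor product of a function of u and a function of v, and both factors are bounded continuous (hence Lebesgue integrable) on the rectangle, so Fubini's theorem applies:
  integral_R f d(m x m) = (integral_a1^b1 u du) * (integral_a2^b2 v dv).
Inner integral in u: integral_{2}^{6} u du = (6^2 - 2^2)/2
  = 16.
Inner integral in v: integral_{-2}^{2} v dv = (2^2 - (-2)^2)/2
  = 0.
Product: (16) * (0) = 0.

0


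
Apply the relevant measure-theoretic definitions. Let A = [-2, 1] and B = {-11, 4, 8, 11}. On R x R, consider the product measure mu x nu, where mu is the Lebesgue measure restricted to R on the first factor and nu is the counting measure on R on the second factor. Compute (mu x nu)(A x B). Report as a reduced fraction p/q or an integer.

For a measurable rectangle A x B, the product measure satisfies
  (mu x nu)(A x B) = mu(A) * nu(B).
  mu(A) = 3.
  nu(B) = 4.
  (mu x nu)(A x B) = 3 * 4 = 12.

12


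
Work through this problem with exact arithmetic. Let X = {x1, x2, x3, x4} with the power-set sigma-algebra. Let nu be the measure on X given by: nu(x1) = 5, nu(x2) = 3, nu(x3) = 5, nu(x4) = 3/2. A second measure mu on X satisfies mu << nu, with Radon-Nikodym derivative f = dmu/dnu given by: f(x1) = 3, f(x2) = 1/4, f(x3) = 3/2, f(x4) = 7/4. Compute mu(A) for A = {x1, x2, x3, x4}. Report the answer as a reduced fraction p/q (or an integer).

By the defining property of the Radon-Nikodym derivative, for every measurable set A,
  mu(A) = integral_A f dnu.
Since nu is a discrete measure concentrated on the atoms of X, the integral over A reduces to the sum
  mu(A) = sum_{x in A} f(x) * nu({x}).
Computing each term:
  x1: f(x1) * nu(x1) = 3 * 5 = 15.
  x2: f(x2) * nu(x2) = 1/4 * 3 = 3/4.
  x3: f(x3) * nu(x3) = 3/2 * 5 = 15/2.
  x4: f(x4) * nu(x4) = 7/4 * 3/2 = 21/8.
Summing: mu(A) = 15 + 3/4 + 15/2 + 21/8 = 207/8.

207/8


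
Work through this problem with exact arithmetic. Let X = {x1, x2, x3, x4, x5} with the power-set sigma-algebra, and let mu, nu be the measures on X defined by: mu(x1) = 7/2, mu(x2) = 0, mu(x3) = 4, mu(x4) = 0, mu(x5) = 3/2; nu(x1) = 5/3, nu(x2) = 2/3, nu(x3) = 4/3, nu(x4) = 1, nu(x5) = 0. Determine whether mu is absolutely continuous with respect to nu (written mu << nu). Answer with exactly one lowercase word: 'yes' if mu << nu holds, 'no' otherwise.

mu << nu means: every nu-null measurable set is also mu-null; equivalently, for every atom x, if nu({x}) = 0 then mu({x}) = 0.
Checking each atom:
  x1: nu = 5/3 > 0 -> no constraint.
  x2: nu = 2/3 > 0 -> no constraint.
  x3: nu = 4/3 > 0 -> no constraint.
  x4: nu = 1 > 0 -> no constraint.
  x5: nu = 0, mu = 3/2 > 0 -> violates mu << nu.
The atom(s) x5 violate the condition (nu = 0 but mu > 0). Therefore mu is NOT absolutely continuous w.r.t. nu.

no


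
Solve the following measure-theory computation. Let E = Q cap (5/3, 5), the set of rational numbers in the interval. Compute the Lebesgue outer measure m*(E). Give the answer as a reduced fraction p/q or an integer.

Q cap (5/3, 5) is countable; list its elements as q_1, q_2, ... . Fix eps > 0 and cover the k-th point by an interval of length eps * 2^(-k). The cover has total length eps * sum_{k>=1} 2^(-k) = eps, so by definition of outer measure m*(Q cap (5/3, 5)) <= eps. Since eps was arbitrary and m* >= 0, the outer measure is 0.

0


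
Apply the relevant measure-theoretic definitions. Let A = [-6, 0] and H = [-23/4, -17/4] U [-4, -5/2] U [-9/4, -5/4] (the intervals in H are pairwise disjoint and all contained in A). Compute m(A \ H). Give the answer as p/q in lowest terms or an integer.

The ambient interval has length m(A) = 0 - (-6) = 6.
Since the holes are disjoint and sit inside A, by finite additivity
  m(H) = sum_i (b_i - a_i), and m(A \ H) = m(A) - m(H).
Computing the hole measures:
  m(H_1) = -17/4 - (-23/4) = 3/2.
  m(H_2) = -5/2 - (-4) = 3/2.
  m(H_3) = -5/4 - (-9/4) = 1.
Summed: m(H) = 3/2 + 3/2 + 1 = 4.
So m(A \ H) = 6 - 4 = 2.

2


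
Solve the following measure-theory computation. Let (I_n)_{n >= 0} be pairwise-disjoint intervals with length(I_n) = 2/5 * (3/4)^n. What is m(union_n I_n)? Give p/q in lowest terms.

By countable additivity of the Lebesgue measure on pairwise disjoint measurable sets,
  m(union_{n >= 0} I_n) = sum_{n >= 0} m(I_n) = sum_{n >= 0} a * r^n,
  with a = 2/5 and r = 3/4.
Since 0 < r = 3/4 < 1, the geometric series converges:
  sum_{n >= 0} a * r^n = a / (1 - r).
  = 2/5 / (1 - 3/4)
  = 2/5 / (1/4)
  = 8/5.

8/5


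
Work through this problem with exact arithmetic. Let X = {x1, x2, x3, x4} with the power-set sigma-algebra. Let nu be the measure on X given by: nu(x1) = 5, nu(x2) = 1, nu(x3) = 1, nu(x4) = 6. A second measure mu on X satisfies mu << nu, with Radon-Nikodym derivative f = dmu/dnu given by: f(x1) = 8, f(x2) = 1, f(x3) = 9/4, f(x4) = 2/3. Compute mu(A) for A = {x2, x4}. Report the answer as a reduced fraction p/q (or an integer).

By the defining property of the Radon-Nikodym derivative, for every measurable set A,
  mu(A) = integral_A f dnu.
Since nu is a discrete measure concentrated on the atoms of X, the integral over A reduces to the sum
  mu(A) = sum_{x in A} f(x) * nu({x}).
Computing each term:
  x2: f(x2) * nu(x2) = 1 * 1 = 1.
  x4: f(x4) * nu(x4) = 2/3 * 6 = 4.
Summing: mu(A) = 1 + 4 = 5.

5


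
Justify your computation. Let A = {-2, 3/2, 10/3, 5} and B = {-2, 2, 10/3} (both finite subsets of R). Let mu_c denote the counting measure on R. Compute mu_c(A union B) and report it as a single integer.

Counting measure on a finite set equals cardinality. By inclusion-exclusion, |A union B| = |A| + |B| - |A cap B|.
|A| = 4, |B| = 3, |A cap B| = 2.
So mu_c(A union B) = 4 + 3 - 2 = 5.

5


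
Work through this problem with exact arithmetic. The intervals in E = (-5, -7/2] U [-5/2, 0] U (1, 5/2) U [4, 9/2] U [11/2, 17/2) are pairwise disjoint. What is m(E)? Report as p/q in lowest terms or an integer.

For pairwise disjoint intervals, m(union_i I_i) = sum_i m(I_i),
and m is invariant under swapping open/closed endpoints (single points have measure 0).
So m(E) = sum_i (b_i - a_i).
  I_1 has length -7/2 - (-5) = 3/2.
  I_2 has length 0 - (-5/2) = 5/2.
  I_3 has length 5/2 - 1 = 3/2.
  I_4 has length 9/2 - 4 = 1/2.
  I_5 has length 17/2 - 11/2 = 3.
Summing:
  m(E) = 3/2 + 5/2 + 3/2 + 1/2 + 3 = 9.

9


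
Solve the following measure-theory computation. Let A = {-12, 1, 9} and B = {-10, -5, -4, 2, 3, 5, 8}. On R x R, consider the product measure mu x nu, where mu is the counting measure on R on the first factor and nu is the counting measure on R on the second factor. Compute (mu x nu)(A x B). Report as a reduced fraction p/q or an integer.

For a measurable rectangle A x B, the product measure satisfies
  (mu x nu)(A x B) = mu(A) * nu(B).
  mu(A) = 3.
  nu(B) = 7.
  (mu x nu)(A x B) = 3 * 7 = 21.

21


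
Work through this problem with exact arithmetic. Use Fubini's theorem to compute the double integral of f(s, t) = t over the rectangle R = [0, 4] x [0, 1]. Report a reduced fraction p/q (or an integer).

f(s, t) is a tensor product of a function of s and a function of t, and both factors are bounded continuous (hence Lebesgue integrable) on the rectangle, so Fubini's theorem applies:
  integral_R f d(m x m) = (integral_a1^b1 1 ds) * (integral_a2^b2 t dt).
Inner integral in s: integral_{0}^{4} 1 ds = (4^1 - 0^1)/1
  = 4.
Inner integral in t: integral_{0}^{1} t dt = (1^2 - 0^2)/2
  = 1/2.
Product: (4) * (1/2) = 2.

2


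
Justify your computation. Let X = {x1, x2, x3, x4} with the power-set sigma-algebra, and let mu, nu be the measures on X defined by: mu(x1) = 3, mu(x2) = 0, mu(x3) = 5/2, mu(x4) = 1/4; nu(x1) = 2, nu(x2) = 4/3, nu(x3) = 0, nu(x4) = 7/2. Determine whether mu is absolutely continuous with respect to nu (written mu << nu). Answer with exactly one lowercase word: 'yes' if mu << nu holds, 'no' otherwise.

mu << nu means: every nu-null measurable set is also mu-null; equivalently, for every atom x, if nu({x}) = 0 then mu({x}) = 0.
Checking each atom:
  x1: nu = 2 > 0 -> no constraint.
  x2: nu = 4/3 > 0 -> no constraint.
  x3: nu = 0, mu = 5/2 > 0 -> violates mu << nu.
  x4: nu = 7/2 > 0 -> no constraint.
The atom(s) x3 violate the condition (nu = 0 but mu > 0). Therefore mu is NOT absolutely continuous w.r.t. nu.

no


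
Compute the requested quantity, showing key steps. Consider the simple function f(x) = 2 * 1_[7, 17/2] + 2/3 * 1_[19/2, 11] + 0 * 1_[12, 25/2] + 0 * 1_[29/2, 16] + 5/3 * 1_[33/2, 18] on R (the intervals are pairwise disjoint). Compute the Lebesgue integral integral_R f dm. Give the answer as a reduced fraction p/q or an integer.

For a simple function f = sum_i c_i * 1_{A_i} with disjoint A_i,
  integral f dm = sum_i c_i * m(A_i).
Lengths of the A_i:
  m(A_1) = 17/2 - 7 = 3/2.
  m(A_2) = 11 - 19/2 = 3/2.
  m(A_3) = 25/2 - 12 = 1/2.
  m(A_4) = 16 - 29/2 = 3/2.
  m(A_5) = 18 - 33/2 = 3/2.
Contributions c_i * m(A_i):
  (2) * (3/2) = 3.
  (2/3) * (3/2) = 1.
  (0) * (1/2) = 0.
  (0) * (3/2) = 0.
  (5/3) * (3/2) = 5/2.
Total: 3 + 1 + 0 + 0 + 5/2 = 13/2.

13/2


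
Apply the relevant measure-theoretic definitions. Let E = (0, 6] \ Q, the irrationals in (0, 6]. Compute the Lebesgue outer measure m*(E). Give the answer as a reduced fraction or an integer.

The interval I = (0, 6] has m(I) = 6 - 0 = 6 (endpoints are measure-zero, so open/closed/half-open agree). Write I = (I cap Q) u (I \ Q). The rationals in I are countable, so m*(I cap Q) = 0 (cover each rational by intervals whose total length is arbitrarily small). By countable subadditivity m*(I) <= m*(I cap Q) + m*(I \ Q), hence m*(I \ Q) >= m(I) = 6. The reverse inequality m*(I \ Q) <= m*(I) = 6 is trivial since (I \ Q) is a subset of I. Therefore m*(I \ Q) = 6.

6


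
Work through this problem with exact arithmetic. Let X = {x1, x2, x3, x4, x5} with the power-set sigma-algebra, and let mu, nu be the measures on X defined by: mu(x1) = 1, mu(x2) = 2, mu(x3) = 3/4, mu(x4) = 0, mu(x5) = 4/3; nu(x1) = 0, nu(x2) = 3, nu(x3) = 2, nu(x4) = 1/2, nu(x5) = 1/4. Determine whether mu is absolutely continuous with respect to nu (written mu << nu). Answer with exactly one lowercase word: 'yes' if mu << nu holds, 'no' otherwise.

mu << nu means: every nu-null measurable set is also mu-null; equivalently, for every atom x, if nu({x}) = 0 then mu({x}) = 0.
Checking each atom:
  x1: nu = 0, mu = 1 > 0 -> violates mu << nu.
  x2: nu = 3 > 0 -> no constraint.
  x3: nu = 2 > 0 -> no constraint.
  x4: nu = 1/2 > 0 -> no constraint.
  x5: nu = 1/4 > 0 -> no constraint.
The atom(s) x1 violate the condition (nu = 0 but mu > 0). Therefore mu is NOT absolutely continuous w.r.t. nu.

no


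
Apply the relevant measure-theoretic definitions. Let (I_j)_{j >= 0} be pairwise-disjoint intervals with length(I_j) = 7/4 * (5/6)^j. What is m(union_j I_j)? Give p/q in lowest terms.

By countable additivity of the Lebesgue measure on pairwise disjoint measurable sets,
  m(union_{j >= 0} I_j) = sum_{j >= 0} m(I_j) = sum_{j >= 0} a * r^j,
  with a = 7/4 and r = 5/6.
Since 0 < r = 5/6 < 1, the geometric series converges:
  sum_{j >= 0} a * r^j = a / (1 - r).
  = 7/4 / (1 - 5/6)
  = 7/4 / (1/6)
  = 21/2.

21/2


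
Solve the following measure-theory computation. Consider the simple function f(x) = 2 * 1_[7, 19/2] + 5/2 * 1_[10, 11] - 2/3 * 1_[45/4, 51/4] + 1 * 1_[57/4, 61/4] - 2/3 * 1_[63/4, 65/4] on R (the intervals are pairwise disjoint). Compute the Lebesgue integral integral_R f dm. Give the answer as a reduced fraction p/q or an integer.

For a simple function f = sum_i c_i * 1_{A_i} with disjoint A_i,
  integral f dm = sum_i c_i * m(A_i).
Lengths of the A_i:
  m(A_1) = 19/2 - 7 = 5/2.
  m(A_2) = 11 - 10 = 1.
  m(A_3) = 51/4 - 45/4 = 3/2.
  m(A_4) = 61/4 - 57/4 = 1.
  m(A_5) = 65/4 - 63/4 = 1/2.
Contributions c_i * m(A_i):
  (2) * (5/2) = 5.
  (5/2) * (1) = 5/2.
  (-2/3) * (3/2) = -1.
  (1) * (1) = 1.
  (-2/3) * (1/2) = -1/3.
Total: 5 + 5/2 - 1 + 1 - 1/3 = 43/6.

43/6


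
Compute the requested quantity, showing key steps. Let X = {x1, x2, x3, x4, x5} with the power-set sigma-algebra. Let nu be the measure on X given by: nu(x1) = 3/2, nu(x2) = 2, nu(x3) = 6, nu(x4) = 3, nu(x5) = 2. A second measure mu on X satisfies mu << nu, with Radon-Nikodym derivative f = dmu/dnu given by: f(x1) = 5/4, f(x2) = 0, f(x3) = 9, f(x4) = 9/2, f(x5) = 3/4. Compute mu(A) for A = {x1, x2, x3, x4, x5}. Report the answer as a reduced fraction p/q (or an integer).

By the defining property of the Radon-Nikodym derivative, for every measurable set A,
  mu(A) = integral_A f dnu.
Since nu is a discrete measure concentrated on the atoms of X, the integral over A reduces to the sum
  mu(A) = sum_{x in A} f(x) * nu({x}).
Computing each term:
  x1: f(x1) * nu(x1) = 5/4 * 3/2 = 15/8.
  x2: f(x2) * nu(x2) = 0 * 2 = 0.
  x3: f(x3) * nu(x3) = 9 * 6 = 54.
  x4: f(x4) * nu(x4) = 9/2 * 3 = 27/2.
  x5: f(x5) * nu(x5) = 3/4 * 2 = 3/2.
Summing: mu(A) = 15/8 + 0 + 54 + 27/2 + 3/2 = 567/8.

567/8


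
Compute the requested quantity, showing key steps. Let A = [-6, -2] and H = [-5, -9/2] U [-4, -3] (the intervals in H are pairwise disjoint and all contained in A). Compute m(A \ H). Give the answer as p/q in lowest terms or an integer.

The ambient interval has length m(A) = -2 - (-6) = 4.
Since the holes are disjoint and sit inside A, by finite additivity
  m(H) = sum_i (b_i - a_i), and m(A \ H) = m(A) - m(H).
Computing the hole measures:
  m(H_1) = -9/2 - (-5) = 1/2.
  m(H_2) = -3 - (-4) = 1.
Summed: m(H) = 1/2 + 1 = 3/2.
So m(A \ H) = 4 - 3/2 = 5/2.

5/2


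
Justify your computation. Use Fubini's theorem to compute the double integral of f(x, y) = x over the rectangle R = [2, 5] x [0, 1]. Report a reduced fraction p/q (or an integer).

f(x, y) is a tensor product of a function of x and a function of y, and both factors are bounded continuous (hence Lebesgue integrable) on the rectangle, so Fubini's theorem applies:
  integral_R f d(m x m) = (integral_a1^b1 x dx) * (integral_a2^b2 1 dy).
Inner integral in x: integral_{2}^{5} x dx = (5^2 - 2^2)/2
  = 21/2.
Inner integral in y: integral_{0}^{1} 1 dy = (1^1 - 0^1)/1
  = 1.
Product: (21/2) * (1) = 21/2.

21/2


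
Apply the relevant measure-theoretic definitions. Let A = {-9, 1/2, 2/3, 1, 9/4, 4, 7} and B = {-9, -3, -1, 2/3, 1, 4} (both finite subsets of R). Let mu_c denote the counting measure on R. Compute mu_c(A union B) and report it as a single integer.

Counting measure on a finite set equals cardinality. By inclusion-exclusion, |A union B| = |A| + |B| - |A cap B|.
|A| = 7, |B| = 6, |A cap B| = 4.
So mu_c(A union B) = 7 + 6 - 4 = 9.

9


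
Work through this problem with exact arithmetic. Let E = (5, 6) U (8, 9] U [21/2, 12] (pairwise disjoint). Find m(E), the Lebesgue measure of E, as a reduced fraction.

For pairwise disjoint intervals, m(union_i I_i) = sum_i m(I_i),
and m is invariant under swapping open/closed endpoints (single points have measure 0).
So m(E) = sum_i (b_i - a_i).
  I_1 has length 6 - 5 = 1.
  I_2 has length 9 - 8 = 1.
  I_3 has length 12 - 21/2 = 3/2.
Summing:
  m(E) = 1 + 1 + 3/2 = 7/2.

7/2


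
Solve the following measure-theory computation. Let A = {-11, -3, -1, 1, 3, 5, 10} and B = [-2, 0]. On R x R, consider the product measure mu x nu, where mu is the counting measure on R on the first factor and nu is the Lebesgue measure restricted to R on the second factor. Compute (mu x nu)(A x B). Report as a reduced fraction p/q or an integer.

For a measurable rectangle A x B, the product measure satisfies
  (mu x nu)(A x B) = mu(A) * nu(B).
  mu(A) = 7.
  nu(B) = 2.
  (mu x nu)(A x B) = 7 * 2 = 14.

14


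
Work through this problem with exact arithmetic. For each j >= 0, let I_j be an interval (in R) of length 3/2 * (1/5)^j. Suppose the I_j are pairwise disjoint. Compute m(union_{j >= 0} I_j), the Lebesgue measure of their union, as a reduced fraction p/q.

By countable additivity of the Lebesgue measure on pairwise disjoint measurable sets,
  m(union_{j >= 0} I_j) = sum_{j >= 0} m(I_j) = sum_{j >= 0} a * r^j,
  with a = 3/2 and r = 1/5.
Since 0 < r = 1/5 < 1, the geometric series converges:
  sum_{j >= 0} a * r^j = a / (1 - r).
  = 3/2 / (1 - 1/5)
  = 3/2 / (4/5)
  = 15/8.

15/8


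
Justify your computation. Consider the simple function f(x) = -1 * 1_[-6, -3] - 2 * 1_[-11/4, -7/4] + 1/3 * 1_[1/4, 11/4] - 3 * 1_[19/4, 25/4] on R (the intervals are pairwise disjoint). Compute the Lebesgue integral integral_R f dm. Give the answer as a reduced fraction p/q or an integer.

For a simple function f = sum_i c_i * 1_{A_i} with disjoint A_i,
  integral f dm = sum_i c_i * m(A_i).
Lengths of the A_i:
  m(A_1) = -3 - (-6) = 3.
  m(A_2) = -7/4 - (-11/4) = 1.
  m(A_3) = 11/4 - 1/4 = 5/2.
  m(A_4) = 25/4 - 19/4 = 3/2.
Contributions c_i * m(A_i):
  (-1) * (3) = -3.
  (-2) * (1) = -2.
  (1/3) * (5/2) = 5/6.
  (-3) * (3/2) = -9/2.
Total: -3 - 2 + 5/6 - 9/2 = -26/3.

-26/3


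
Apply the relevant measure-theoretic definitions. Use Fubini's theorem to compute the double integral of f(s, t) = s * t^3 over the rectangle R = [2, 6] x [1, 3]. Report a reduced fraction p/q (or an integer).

f(s, t) is a tensor product of a function of s and a function of t, and both factors are bounded continuous (hence Lebesgue integrable) on the rectangle, so Fubini's theorem applies:
  integral_R f d(m x m) = (integral_a1^b1 s ds) * (integral_a2^b2 t^3 dt).
Inner integral in s: integral_{2}^{6} s ds = (6^2 - 2^2)/2
  = 16.
Inner integral in t: integral_{1}^{3} t^3 dt = (3^4 - 1^4)/4
  = 20.
Product: (16) * (20) = 320.

320


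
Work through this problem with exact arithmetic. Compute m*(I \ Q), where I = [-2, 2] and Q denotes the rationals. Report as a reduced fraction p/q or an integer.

The interval I = [-2, 2] has m(I) = 2 - (-2) = 4 (endpoints are measure-zero, so open/closed/half-open agree). Write I = (I cap Q) u (I \ Q). The rationals in I are countable, so m*(I cap Q) = 0 (cover each rational by intervals whose total length is arbitrarily small). By countable subadditivity m*(I) <= m*(I cap Q) + m*(I \ Q), hence m*(I \ Q) >= m(I) = 4. The reverse inequality m*(I \ Q) <= m*(I) = 4 is trivial since (I \ Q) is a subset of I. Therefore m*(I \ Q) = 4.

4


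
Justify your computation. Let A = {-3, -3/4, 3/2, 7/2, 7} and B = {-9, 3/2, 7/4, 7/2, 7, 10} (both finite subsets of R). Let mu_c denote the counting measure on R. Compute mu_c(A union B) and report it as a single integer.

Counting measure on a finite set equals cardinality. By inclusion-exclusion, |A union B| = |A| + |B| - |A cap B|.
|A| = 5, |B| = 6, |A cap B| = 3.
So mu_c(A union B) = 5 + 6 - 3 = 8.

8


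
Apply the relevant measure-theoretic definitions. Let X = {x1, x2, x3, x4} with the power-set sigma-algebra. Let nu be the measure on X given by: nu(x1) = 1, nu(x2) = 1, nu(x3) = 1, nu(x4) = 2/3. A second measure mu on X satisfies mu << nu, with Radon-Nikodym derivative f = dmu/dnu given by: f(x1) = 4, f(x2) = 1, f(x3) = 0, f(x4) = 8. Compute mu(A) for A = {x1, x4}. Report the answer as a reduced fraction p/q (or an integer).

By the defining property of the Radon-Nikodym derivative, for every measurable set A,
  mu(A) = integral_A f dnu.
Since nu is a discrete measure concentrated on the atoms of X, the integral over A reduces to the sum
  mu(A) = sum_{x in A} f(x) * nu({x}).
Computing each term:
  x1: f(x1) * nu(x1) = 4 * 1 = 4.
  x4: f(x4) * nu(x4) = 8 * 2/3 = 16/3.
Summing: mu(A) = 4 + 16/3 = 28/3.

28/3


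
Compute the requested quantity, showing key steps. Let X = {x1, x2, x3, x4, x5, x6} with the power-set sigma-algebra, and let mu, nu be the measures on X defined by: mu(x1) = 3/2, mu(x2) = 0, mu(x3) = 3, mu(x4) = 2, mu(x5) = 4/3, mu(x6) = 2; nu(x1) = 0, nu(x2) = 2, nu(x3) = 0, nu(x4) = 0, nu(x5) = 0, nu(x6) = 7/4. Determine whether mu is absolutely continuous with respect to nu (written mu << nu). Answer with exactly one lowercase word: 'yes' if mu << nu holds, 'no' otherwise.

mu << nu means: every nu-null measurable set is also mu-null; equivalently, for every atom x, if nu({x}) = 0 then mu({x}) = 0.
Checking each atom:
  x1: nu = 0, mu = 3/2 > 0 -> violates mu << nu.
  x2: nu = 2 > 0 -> no constraint.
  x3: nu = 0, mu = 3 > 0 -> violates mu << nu.
  x4: nu = 0, mu = 2 > 0 -> violates mu << nu.
  x5: nu = 0, mu = 4/3 > 0 -> violates mu << nu.
  x6: nu = 7/4 > 0 -> no constraint.
The atom(s) x1, x3, x4, x5 violate the condition (nu = 0 but mu > 0). Therefore mu is NOT absolutely continuous w.r.t. nu.

no


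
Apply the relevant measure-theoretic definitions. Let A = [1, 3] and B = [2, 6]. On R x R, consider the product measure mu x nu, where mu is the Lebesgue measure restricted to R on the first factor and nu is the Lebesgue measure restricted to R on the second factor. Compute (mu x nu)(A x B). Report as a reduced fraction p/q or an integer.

For a measurable rectangle A x B, the product measure satisfies
  (mu x nu)(A x B) = mu(A) * nu(B).
  mu(A) = 2.
  nu(B) = 4.
  (mu x nu)(A x B) = 2 * 4 = 8.

8


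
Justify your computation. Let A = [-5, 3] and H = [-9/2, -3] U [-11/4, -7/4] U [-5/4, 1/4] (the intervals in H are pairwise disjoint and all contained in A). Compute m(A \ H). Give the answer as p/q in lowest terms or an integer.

The ambient interval has length m(A) = 3 - (-5) = 8.
Since the holes are disjoint and sit inside A, by finite additivity
  m(H) = sum_i (b_i - a_i), and m(A \ H) = m(A) - m(H).
Computing the hole measures:
  m(H_1) = -3 - (-9/2) = 3/2.
  m(H_2) = -7/4 - (-11/4) = 1.
  m(H_3) = 1/4 - (-5/4) = 3/2.
Summed: m(H) = 3/2 + 1 + 3/2 = 4.
So m(A \ H) = 8 - 4 = 4.

4


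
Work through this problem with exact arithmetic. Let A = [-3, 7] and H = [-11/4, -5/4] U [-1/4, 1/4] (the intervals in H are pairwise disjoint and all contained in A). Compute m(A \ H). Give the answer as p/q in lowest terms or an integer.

The ambient interval has length m(A) = 7 - (-3) = 10.
Since the holes are disjoint and sit inside A, by finite additivity
  m(H) = sum_i (b_i - a_i), and m(A \ H) = m(A) - m(H).
Computing the hole measures:
  m(H_1) = -5/4 - (-11/4) = 3/2.
  m(H_2) = 1/4 - (-1/4) = 1/2.
Summed: m(H) = 3/2 + 1/2 = 2.
So m(A \ H) = 10 - 2 = 8.

8


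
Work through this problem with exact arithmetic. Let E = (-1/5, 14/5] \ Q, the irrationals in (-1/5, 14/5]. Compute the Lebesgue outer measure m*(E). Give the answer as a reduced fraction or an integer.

The interval I = (-1/5, 14/5] has m(I) = 14/5 - (-1/5) = 3 (endpoints are measure-zero, so open/closed/half-open agree). Write I = (I cap Q) u (I \ Q). The rationals in I are countable, so m*(I cap Q) = 0 (cover each rational by intervals whose total length is arbitrarily small). By countable subadditivity m*(I) <= m*(I cap Q) + m*(I \ Q), hence m*(I \ Q) >= m(I) = 3. The reverse inequality m*(I \ Q) <= m*(I) = 3 is trivial since (I \ Q) is a subset of I. Therefore m*(I \ Q) = 3.

3


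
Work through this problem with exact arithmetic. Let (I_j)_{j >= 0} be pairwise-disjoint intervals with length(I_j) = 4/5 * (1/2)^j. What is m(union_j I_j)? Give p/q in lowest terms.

By countable additivity of the Lebesgue measure on pairwise disjoint measurable sets,
  m(union_{j >= 0} I_j) = sum_{j >= 0} m(I_j) = sum_{j >= 0} a * r^j,
  with a = 4/5 and r = 1/2.
Since 0 < r = 1/2 < 1, the geometric series converges:
  sum_{j >= 0} a * r^j = a / (1 - r).
  = 4/5 / (1 - 1/2)
  = 4/5 / (1/2)
  = 8/5.

8/5


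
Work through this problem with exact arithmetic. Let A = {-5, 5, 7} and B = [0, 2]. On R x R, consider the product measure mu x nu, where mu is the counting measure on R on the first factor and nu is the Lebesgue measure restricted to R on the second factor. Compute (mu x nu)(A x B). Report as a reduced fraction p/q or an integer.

For a measurable rectangle A x B, the product measure satisfies
  (mu x nu)(A x B) = mu(A) * nu(B).
  mu(A) = 3.
  nu(B) = 2.
  (mu x nu)(A x B) = 3 * 2 = 6.

6


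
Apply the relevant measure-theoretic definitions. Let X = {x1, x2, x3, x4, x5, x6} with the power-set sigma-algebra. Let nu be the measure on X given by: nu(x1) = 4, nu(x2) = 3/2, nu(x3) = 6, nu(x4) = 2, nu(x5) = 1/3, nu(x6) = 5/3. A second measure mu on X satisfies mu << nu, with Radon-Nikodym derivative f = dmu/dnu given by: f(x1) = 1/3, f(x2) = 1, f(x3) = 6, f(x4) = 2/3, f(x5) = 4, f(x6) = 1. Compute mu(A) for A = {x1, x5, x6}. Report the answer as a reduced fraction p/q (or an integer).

By the defining property of the Radon-Nikodym derivative, for every measurable set A,
  mu(A) = integral_A f dnu.
Since nu is a discrete measure concentrated on the atoms of X, the integral over A reduces to the sum
  mu(A) = sum_{x in A} f(x) * nu({x}).
Computing each term:
  x1: f(x1) * nu(x1) = 1/3 * 4 = 4/3.
  x5: f(x5) * nu(x5) = 4 * 1/3 = 4/3.
  x6: f(x6) * nu(x6) = 1 * 5/3 = 5/3.
Summing: mu(A) = 4/3 + 4/3 + 5/3 = 13/3.

13/3


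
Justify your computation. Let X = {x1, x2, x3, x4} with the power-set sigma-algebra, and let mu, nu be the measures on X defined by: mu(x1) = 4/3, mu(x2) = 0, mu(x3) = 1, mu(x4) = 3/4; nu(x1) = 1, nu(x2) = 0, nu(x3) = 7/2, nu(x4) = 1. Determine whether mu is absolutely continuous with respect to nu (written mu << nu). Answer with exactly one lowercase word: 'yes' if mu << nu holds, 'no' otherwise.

mu << nu means: every nu-null measurable set is also mu-null; equivalently, for every atom x, if nu({x}) = 0 then mu({x}) = 0.
Checking each atom:
  x1: nu = 1 > 0 -> no constraint.
  x2: nu = 0, mu = 0 -> consistent with mu << nu.
  x3: nu = 7/2 > 0 -> no constraint.
  x4: nu = 1 > 0 -> no constraint.
No atom violates the condition. Therefore mu << nu.

yes


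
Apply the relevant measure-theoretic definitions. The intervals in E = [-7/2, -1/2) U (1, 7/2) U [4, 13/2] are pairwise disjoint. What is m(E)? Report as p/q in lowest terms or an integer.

For pairwise disjoint intervals, m(union_i I_i) = sum_i m(I_i),
and m is invariant under swapping open/closed endpoints (single points have measure 0).
So m(E) = sum_i (b_i - a_i).
  I_1 has length -1/2 - (-7/2) = 3.
  I_2 has length 7/2 - 1 = 5/2.
  I_3 has length 13/2 - 4 = 5/2.
Summing:
  m(E) = 3 + 5/2 + 5/2 = 8.

8


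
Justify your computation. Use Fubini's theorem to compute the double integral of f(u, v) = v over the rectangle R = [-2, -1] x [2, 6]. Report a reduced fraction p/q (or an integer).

f(u, v) is a tensor product of a function of u and a function of v, and both factors are bounded continuous (hence Lebesgue integrable) on the rectangle, so Fubini's theorem applies:
  integral_R f d(m x m) = (integral_a1^b1 1 du) * (integral_a2^b2 v dv).
Inner integral in u: integral_{-2}^{-1} 1 du = ((-1)^1 - (-2)^1)/1
  = 1.
Inner integral in v: integral_{2}^{6} v dv = (6^2 - 2^2)/2
  = 16.
Product: (1) * (16) = 16.

16


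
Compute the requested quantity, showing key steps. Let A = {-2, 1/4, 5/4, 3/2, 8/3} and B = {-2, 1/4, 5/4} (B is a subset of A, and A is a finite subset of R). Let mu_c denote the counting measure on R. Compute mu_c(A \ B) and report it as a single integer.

Counting measure assigns mu_c(E) = |E| (number of elements) when E is finite. For B subset A, A \ B is the set of elements of A not in B, so |A \ B| = |A| - |B|.
|A| = 5, |B| = 3, so mu_c(A \ B) = 5 - 3 = 2.

2


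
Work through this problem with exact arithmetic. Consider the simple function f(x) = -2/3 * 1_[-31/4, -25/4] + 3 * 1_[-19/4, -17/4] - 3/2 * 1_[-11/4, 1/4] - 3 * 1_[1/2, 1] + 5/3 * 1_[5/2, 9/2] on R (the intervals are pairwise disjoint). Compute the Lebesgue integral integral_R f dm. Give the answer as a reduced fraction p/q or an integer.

For a simple function f = sum_i c_i * 1_{A_i} with disjoint A_i,
  integral f dm = sum_i c_i * m(A_i).
Lengths of the A_i:
  m(A_1) = -25/4 - (-31/4) = 3/2.
  m(A_2) = -17/4 - (-19/4) = 1/2.
  m(A_3) = 1/4 - (-11/4) = 3.
  m(A_4) = 1 - 1/2 = 1/2.
  m(A_5) = 9/2 - 5/2 = 2.
Contributions c_i * m(A_i):
  (-2/3) * (3/2) = -1.
  (3) * (1/2) = 3/2.
  (-3/2) * (3) = -9/2.
  (-3) * (1/2) = -3/2.
  (5/3) * (2) = 10/3.
Total: -1 + 3/2 - 9/2 - 3/2 + 10/3 = -13/6.

-13/6


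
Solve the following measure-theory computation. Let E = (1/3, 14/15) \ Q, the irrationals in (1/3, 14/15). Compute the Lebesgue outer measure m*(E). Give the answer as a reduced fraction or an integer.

The interval I = (1/3, 14/15) has m(I) = 14/15 - 1/3 = 3/5 (endpoints are measure-zero, so open/closed/half-open agree). Write I = (I cap Q) u (I \ Q). The rationals in I are countable, so m*(I cap Q) = 0 (cover each rational by intervals whose total length is arbitrarily small). By countable subadditivity m*(I) <= m*(I cap Q) + m*(I \ Q), hence m*(I \ Q) >= m(I) = 3/5. The reverse inequality m*(I \ Q) <= m*(I) = 3/5 is trivial since (I \ Q) is a subset of I. Therefore m*(I \ Q) = 3/5.

3/5


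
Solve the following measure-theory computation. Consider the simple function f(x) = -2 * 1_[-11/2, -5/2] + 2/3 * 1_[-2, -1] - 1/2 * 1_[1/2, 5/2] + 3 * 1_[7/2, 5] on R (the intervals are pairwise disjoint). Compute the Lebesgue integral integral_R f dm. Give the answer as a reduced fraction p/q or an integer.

For a simple function f = sum_i c_i * 1_{A_i} with disjoint A_i,
  integral f dm = sum_i c_i * m(A_i).
Lengths of the A_i:
  m(A_1) = -5/2 - (-11/2) = 3.
  m(A_2) = -1 - (-2) = 1.
  m(A_3) = 5/2 - 1/2 = 2.
  m(A_4) = 5 - 7/2 = 3/2.
Contributions c_i * m(A_i):
  (-2) * (3) = -6.
  (2/3) * (1) = 2/3.
  (-1/2) * (2) = -1.
  (3) * (3/2) = 9/2.
Total: -6 + 2/3 - 1 + 9/2 = -11/6.

-11/6


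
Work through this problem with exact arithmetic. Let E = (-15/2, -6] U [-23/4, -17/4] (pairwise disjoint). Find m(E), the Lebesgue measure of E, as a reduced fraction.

For pairwise disjoint intervals, m(union_i I_i) = sum_i m(I_i),
and m is invariant under swapping open/closed endpoints (single points have measure 0).
So m(E) = sum_i (b_i - a_i).
  I_1 has length -6 - (-15/2) = 3/2.
  I_2 has length -17/4 - (-23/4) = 3/2.
Summing:
  m(E) = 3/2 + 3/2 = 3.

3


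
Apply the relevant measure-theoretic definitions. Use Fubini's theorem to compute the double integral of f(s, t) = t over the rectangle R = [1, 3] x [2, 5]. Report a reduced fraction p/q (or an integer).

f(s, t) is a tensor product of a function of s and a function of t, and both factors are bounded continuous (hence Lebesgue integrable) on the rectangle, so Fubini's theorem applies:
  integral_R f d(m x m) = (integral_a1^b1 1 ds) * (integral_a2^b2 t dt).
Inner integral in s: integral_{1}^{3} 1 ds = (3^1 - 1^1)/1
  = 2.
Inner integral in t: integral_{2}^{5} t dt = (5^2 - 2^2)/2
  = 21/2.
Product: (2) * (21/2) = 21.

21
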